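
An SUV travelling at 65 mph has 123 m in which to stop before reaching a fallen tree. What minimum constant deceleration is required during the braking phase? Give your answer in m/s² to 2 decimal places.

65 mph × 0.44704 = 29.0576 m/s.
v² = 2a·d ⇒ a = v²/(2d) = 29.0576² / (2 × 123.000) = 844.344 / 246.000 = 3.4323 m/s².

Required deceleration ≈ 3.43 m/s²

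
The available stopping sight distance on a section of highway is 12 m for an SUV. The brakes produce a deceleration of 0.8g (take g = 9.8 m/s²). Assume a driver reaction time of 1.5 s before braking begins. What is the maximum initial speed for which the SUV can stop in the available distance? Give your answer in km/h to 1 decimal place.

a = 0.8 × 9.8 = 7.840 m/s².
Stopping distance: v·t_r + v²/(2a) = 12 with t_r = 1.5 s and a = 7.840 m/s².
So v² + 23.520 v − 188.16 = 0.
Positive root: v = −a·t_r + √((a·t_r)² + 2a·d) = −11.760 + √(138.298 + 188.16) = 6.3081 m/s.
6.3081 m/s × 3.6 = 22.709 km/h.

Maximum speed ≈ 22.7 km/h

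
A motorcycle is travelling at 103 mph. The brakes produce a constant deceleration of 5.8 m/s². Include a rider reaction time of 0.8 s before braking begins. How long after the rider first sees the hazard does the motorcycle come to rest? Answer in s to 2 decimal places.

103 mph × 0.44704 = 46.0451 m/s.
Braking time = v/a = 46.0451 / 5.800 = 7.939 s.
Total = 0.8 + 7.939 = 8.739 s.

Total time ≈ 8.74 s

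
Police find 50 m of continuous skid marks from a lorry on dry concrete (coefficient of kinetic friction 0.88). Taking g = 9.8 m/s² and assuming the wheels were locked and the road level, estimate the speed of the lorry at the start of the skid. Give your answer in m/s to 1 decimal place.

Initial speed ≈ 29.4 m/s

Deceleration a = μg = 0.88 × 9.8 = 8.624 m/s².
v = √(2a·d) = √(2 × 8.624 × 50) = √862.400 = 29.3666 m/s.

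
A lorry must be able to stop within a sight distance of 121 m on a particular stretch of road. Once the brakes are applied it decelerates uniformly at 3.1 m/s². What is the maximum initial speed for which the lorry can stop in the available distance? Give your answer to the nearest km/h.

v²/(2a) = d ⇒ v = √(2 × 3.100 × 121) = √750.20 = 27.3898 m/s.
27.3898 m/s × 3.6 = 98.603 km/h.

Maximum speed ≈ 99 km/h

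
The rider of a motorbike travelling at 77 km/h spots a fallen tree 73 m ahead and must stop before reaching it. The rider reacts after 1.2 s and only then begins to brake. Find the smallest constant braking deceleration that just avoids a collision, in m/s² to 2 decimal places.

77 km/h ÷ 3.6 = 21.3889 m/s.
Distance covered during reaction = 21.3889 × 1.2 = 25.667 m.
Distance available for braking: 73 − 25.667 = 47.333 m.
v² = 2a·d ⇒ a = v²/(2d) = 21.3889² / (2 × 47.333) = 457.485 / 94.666 = 4.8326 m/s².

Required deceleration ≈ 4.83 m/s²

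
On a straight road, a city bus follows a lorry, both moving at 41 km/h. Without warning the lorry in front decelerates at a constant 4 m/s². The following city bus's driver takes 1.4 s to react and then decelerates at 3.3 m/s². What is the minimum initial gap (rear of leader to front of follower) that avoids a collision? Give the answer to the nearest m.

41 km/h ÷ 3.6 = 11.3889 m/s.
Leader travels v²/(2a_L) = 129.707 / 8.000 = 16.213 m before stopping.
Follower covers v·t_r = 11.3889 × 1.4 = 15.944 m while reacting, then v²/(2a_F) = 129.707 / 6.600 = 19.653 m while braking, for a total of 15.944 + 19.653 = 35.597 m.
Since a_F ≤ a_L and the follower starts braking later, the follower is never slower than the leader, so the closest approach is when both have stopped.
Minimum gap = 35.597 − 16.213 = 19.384 m.

Minimum gap ≈ 19 m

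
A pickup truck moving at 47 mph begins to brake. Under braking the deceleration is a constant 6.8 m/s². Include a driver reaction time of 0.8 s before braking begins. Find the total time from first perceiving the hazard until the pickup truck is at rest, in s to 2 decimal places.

Total time ≈ 3.89 s

47 mph × 0.44704 = 21.0109 m/s.
Braking time = v/a = 21.0109 / 6.800 = 3.090 s.
Total = 0.8 + 3.090 = 3.890 s.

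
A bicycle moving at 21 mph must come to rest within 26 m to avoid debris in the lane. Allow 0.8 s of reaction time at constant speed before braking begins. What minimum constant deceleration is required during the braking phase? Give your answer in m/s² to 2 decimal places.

21 mph × 0.44704 = 9.3878 m/s.
Distance covered during reaction = 9.3878 × 0.8 = 7.510 m.
Distance available for braking: 26 − 7.510 = 18.490 m.
v² = 2a·d ⇒ a = v²/(2d) = 9.3878² / (2 × 18.490) = 88.131 / 36.980 = 2.3832 m/s².

Required deceleration ≈ 2.38 m/s²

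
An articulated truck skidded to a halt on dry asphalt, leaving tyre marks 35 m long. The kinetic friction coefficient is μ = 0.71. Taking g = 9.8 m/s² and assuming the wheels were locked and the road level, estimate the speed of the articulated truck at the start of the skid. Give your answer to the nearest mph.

Deceleration a = μg = 0.71 × 9.8 = 6.958 m/s².
v = √(2a·d) = √(2 × 6.958 × 35) = √487.060 = 22.0694 m/s.
= 22.0694 ÷ 0.44704 = 49.368 mph.

Initial speed ≈ 49 mph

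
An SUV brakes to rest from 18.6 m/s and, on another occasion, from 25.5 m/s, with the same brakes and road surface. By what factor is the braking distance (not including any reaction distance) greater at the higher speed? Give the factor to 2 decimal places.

Braking distance d = v²/(2a), so with a fixed, d ∝ v².
Factor = (25.5/18.6)² = 1.3710² = 1.8796.

Factor ≈ 1.88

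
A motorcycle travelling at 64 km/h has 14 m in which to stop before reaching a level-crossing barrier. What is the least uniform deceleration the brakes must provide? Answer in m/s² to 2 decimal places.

64 km/h ÷ 3.6 = 17.7778 m/s.
v² = 2a·d ⇒ a = v²/(2d) = 17.7778² / (2 × 14.000) = 316.050 / 28.000 = 11.2875 m/s².

Required deceleration ≈ 11.29 m/s²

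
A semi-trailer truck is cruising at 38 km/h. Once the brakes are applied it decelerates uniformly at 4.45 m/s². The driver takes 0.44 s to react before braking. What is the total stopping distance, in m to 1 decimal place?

38 km/h ÷ 3.6 = 10.5556 m/s.
Reaction distance = v·t_r = 10.5556 × 0.44 = 4.644 m.
Braking distance = v²/(2a) = 10.5556² / (2 × 4.450) = 111.421 / 8.900 = 12.519 m.
Total = 4.644 + 12.519 = 17.163 m.

Total stopping distance ≈ 17.2 m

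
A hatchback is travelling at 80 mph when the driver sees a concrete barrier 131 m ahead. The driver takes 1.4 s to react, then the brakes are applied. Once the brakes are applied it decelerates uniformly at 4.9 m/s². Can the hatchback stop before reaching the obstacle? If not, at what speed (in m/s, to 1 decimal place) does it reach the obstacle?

80 mph × 0.44704 = 35.7632 m/s.
Reaction distance = 35.7632 × 1.4 = 50.068 m.
Braking distance needed to stop: v²/(2a) = 1279.006 / 9.800 = 130.511 m, so total needed = 50.068 + 130.511 = 180.579 m > 131 m — it cannot stop.
Distance remaining when braking begins: 131 − 50.068 = 80.932 m.
v² = v₀² − 2a·d = 1279.006 − 2 × 4.900 × 80.932 = 485.872 m²/s².
v = √485.872 = 22.043 m/s.

No — it strikes the obstacle at 22.0 m/s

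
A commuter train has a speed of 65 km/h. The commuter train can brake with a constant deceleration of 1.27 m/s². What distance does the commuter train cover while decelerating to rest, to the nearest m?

65 km/h ÷ 3.6 = 18.0556 m/s.
Braking distance = v²/(2a) = 18.0556² / (2 × 1.270) = 326.005 / 2.540 = 128.348 m.

Braking distance ≈ 128 m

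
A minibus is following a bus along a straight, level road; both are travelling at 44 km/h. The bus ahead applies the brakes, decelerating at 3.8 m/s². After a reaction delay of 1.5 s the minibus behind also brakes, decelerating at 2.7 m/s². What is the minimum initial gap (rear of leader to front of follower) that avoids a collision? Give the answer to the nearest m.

Minimum gap ≈ 26 m

44 km/h ÷ 3.6 = 12.2222 m/s.
Leader travels v²/(2a_L) = 149.382 / 7.600 = 19.656 m before stopping.
Follower covers v·t_r = 12.2222 × 1.5 = 18.333 m while reacting, then v²/(2a_F) = 149.382 / 5.400 = 27.663 m while braking, for a total of 18.333 + 27.663 = 45.996 m.
Since a_F ≤ a_L and the follower starts braking later, the follower is never slower than the leader, so the closest approach is when both have stopped.
Minimum gap = 45.996 − 19.656 = 26.340 m.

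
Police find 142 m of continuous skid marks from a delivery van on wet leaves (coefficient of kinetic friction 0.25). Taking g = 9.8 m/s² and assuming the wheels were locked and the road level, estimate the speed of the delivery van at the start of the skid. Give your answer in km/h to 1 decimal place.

Initial speed ≈ 95.0 km/h

Deceleration a = μg = 0.25 × 9.8 = 2.450 m/s².
v = √(2a·d) = √(2 × 2.450 × 142) = √695.800 = 26.3780 m/s.
= 26.3780 × 3.6 = 94.961 km/h.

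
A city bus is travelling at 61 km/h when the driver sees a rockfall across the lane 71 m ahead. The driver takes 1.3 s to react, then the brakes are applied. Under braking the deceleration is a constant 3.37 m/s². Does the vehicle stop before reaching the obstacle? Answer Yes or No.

61 km/h ÷ 3.6 = 16.9444 m/s.
Reaction distance = 16.9444 × 1.3 = 22.028 m.
Braking distance = v²/(2a) = 287.113 / 6.740 = 42.598 m.
Total stopping distance = 22.028 + 42.598 = 64.626 m, vs 71 m available — it stops with 71 − 64.626 = 6.374 m to spare.

Yes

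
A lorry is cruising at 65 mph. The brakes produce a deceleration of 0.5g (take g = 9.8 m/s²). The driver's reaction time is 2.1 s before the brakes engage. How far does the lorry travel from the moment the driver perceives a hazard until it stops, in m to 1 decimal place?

65 mph × 0.44704 = 29.0576 m/s.
a = 0.5 × 9.8 = 4.900 m/s².
Reaction distance = v·t_r = 29.0576 × 2.1 = 61.021 m.
Braking distance = v²/(2a) = 29.0576² / (2 × 4.900) = 844.344 / 9.800 = 86.158 m.
Total = 61.021 + 86.158 = 147.179 m.

Total stopping distance ≈ 147.2 m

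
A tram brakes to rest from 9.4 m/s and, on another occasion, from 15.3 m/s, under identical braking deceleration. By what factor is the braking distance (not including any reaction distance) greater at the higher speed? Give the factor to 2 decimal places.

Factor ≈ 2.65

Braking distance d = v²/(2a), so with a fixed, d ∝ v².
Factor = (15.3/9.4)² = 1.6277² = 2.6494.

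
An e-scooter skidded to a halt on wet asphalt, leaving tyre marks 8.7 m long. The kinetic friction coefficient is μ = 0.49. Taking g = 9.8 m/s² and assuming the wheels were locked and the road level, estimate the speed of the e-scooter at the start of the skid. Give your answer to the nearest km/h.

Deceleration a = μg = 0.49 × 9.8 = 4.802 m/s².
v = √(2a·d) = √(2 × 4.802 × 8.7) = √83.555 = 9.1408 m/s.
= 9.1408 × 3.6 = 32.907 km/h.

Initial speed ≈ 33 km/h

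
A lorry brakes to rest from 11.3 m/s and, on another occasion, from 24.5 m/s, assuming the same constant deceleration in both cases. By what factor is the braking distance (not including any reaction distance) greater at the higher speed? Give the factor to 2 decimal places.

Factor ≈ 4.70

Braking distance d = v²/(2a), so with a fixed, d ∝ v².
Factor = (24.5/11.3)² = 2.1681² = 4.7007.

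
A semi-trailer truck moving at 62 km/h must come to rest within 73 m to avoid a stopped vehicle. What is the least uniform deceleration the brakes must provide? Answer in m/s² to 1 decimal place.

62 km/h ÷ 3.6 = 17.2222 m/s.
v² = 2a·d ⇒ a = v²/(2d) = 17.2222² / (2 × 73.000) = 296.604 / 146.000 = 2.0315 m/s².

Required deceleration ≈ 2.0 m/s²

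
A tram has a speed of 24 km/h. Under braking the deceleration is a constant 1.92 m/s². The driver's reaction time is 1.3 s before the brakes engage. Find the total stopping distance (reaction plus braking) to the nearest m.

24 km/h ÷ 3.6 = 6.6667 m/s.
Reaction distance = v·t_r = 6.6667 × 1.3 = 8.667 m.
Braking distance = v²/(2a) = 6.6667² / (2 × 1.920) = 44.445 / 3.840 = 11.574 m.
Total = 8.667 + 11.574 = 20.241 m.

Total stopping distance ≈ 20 m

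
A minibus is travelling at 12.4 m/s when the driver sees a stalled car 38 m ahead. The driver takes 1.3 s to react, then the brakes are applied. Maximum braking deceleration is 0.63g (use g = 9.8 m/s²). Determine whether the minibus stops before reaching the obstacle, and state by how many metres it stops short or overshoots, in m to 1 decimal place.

a = 0.63 × 9.8 = 6.174 m/s².
Reaction distance = 12.4000 × 1.3 = 16.120 m.
Braking distance = v²/(2a) = 153.760 / 12.348 = 12.452 m.
Total stopping distance = 16.120 + 12.452 = 28.572 m, vs 38 m available — it stops with 38 − 28.572 = 9.428 m to spare.

Yes — it stops 9.4 m short of the obstacle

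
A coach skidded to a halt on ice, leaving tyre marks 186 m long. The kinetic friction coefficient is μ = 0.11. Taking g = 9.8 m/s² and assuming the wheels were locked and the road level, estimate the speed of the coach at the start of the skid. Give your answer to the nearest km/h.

Deceleration a = μg = 0.11 × 9.8 = 1.078 m/s².
v = √(2a·d) = √(2 × 1.078 × 186) = √401.016 = 20.0254 m/s.
= 20.0254 × 3.6 = 72.091 km/h.

Initial speed ≈ 72 km/h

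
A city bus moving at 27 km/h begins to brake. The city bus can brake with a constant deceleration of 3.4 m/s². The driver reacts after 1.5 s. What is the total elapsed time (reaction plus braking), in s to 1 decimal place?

Total time ≈ 3.7 s

27 km/h ÷ 3.6 = 7.5000 m/s.
Braking time = v/a = 7.5000 / 3.400 = 2.206 s.
Total = 1.5 + 2.206 = 3.706 s.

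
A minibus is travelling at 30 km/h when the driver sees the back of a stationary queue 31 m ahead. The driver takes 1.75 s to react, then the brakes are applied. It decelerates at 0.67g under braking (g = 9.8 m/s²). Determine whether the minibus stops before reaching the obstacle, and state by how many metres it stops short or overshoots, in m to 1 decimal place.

30 km/h ÷ 3.6 = 8.3333 m/s.
a = 0.67 × 9.8 = 6.566 m/s².
Reaction distance = 8.3333 × 1.75 = 14.583 m.
Braking distance = v²/(2a) = 69.444 / 13.132 = 5.288 m.
Total stopping distance = 14.583 + 5.288 = 19.871 m, vs 31 m available — it stops with 31 − 19.871 = 11.129 m to spare.

Yes — it stops 11.1 m short of the obstacle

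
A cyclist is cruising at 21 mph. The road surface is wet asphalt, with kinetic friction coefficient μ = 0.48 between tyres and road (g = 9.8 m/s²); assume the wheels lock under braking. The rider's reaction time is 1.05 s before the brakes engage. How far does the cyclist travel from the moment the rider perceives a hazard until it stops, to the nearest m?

Total stopping distance ≈ 19 m

21 mph × 0.44704 = 9.3878 m/s.
a = μg = 0.48 × 9.8 = 4.704 m/s².
Reaction distance = v·t_r = 9.3878 × 1.05 = 9.857 m.
Braking distance = v²/(2a) = 9.3878² / (2 × 4.704) = 88.131 / 9.408 = 9.368 m.
Total = 9.857 + 9.368 = 19.225 m.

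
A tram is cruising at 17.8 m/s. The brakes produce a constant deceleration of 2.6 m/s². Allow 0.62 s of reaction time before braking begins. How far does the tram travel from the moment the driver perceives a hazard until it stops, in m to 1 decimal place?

Total stopping distance ≈ 72.0 m

Reaction distance = v·t_r = 17.8000 × 0.62 = 11.036 m.
Braking distance = v²/(2a) = 17.8000² / (2 × 2.600) = 316.840 / 5.200 = 60.931 m.
Total = 11.036 + 60.931 = 71.967 m.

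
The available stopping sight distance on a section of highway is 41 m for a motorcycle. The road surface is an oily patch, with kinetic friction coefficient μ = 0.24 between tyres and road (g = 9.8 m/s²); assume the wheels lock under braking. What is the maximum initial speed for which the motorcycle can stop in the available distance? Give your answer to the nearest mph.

Maximum speed ≈ 31 mph

a = μg = 0.24 × 9.8 = 2.352 m/s².
v²/(2a) = d ⇒ v = √(2 × 2.352 × 41) = √192.86 = 13.8874 m/s.
13.8874 m/s ÷ 0.44704 = 31.065 mph.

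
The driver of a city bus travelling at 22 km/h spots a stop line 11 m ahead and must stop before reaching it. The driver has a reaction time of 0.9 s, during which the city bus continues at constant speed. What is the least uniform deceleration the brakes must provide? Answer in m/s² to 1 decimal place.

22 km/h ÷ 3.6 = 6.1111 m/s.
Distance covered during reaction = 6.1111 × 0.9 = 5.500 m.
Distance available for braking: 11 − 5.500 = 5.500 m.
v² = 2a·d ⇒ a = v²/(2d) = 6.1111² / (2 × 5.500) = 37.346 / 11.000 = 3.3951 m/s².

Required deceleration ≈ 3.4 m/s²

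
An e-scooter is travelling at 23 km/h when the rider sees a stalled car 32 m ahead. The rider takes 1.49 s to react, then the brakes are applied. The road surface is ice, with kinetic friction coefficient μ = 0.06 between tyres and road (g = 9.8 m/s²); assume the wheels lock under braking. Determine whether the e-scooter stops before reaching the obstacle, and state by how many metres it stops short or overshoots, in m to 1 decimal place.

No — it overshoots by 12.2 m

23 km/h ÷ 3.6 = 6.3889 m/s.
a = μg = 0.06 × 9.8 = 0.588 m/s².
Reaction distance = 6.3889 × 1.49 = 9.519 m.
Braking distance = v²/(2a) = 40.818 / 1.176 = 34.709 m.
Total stopping distance = 9.519 + 34.709 = 44.228 m, vs 32 m available — it cannot stop in time and overshoots by 44.228 − 32 = 12.228 m.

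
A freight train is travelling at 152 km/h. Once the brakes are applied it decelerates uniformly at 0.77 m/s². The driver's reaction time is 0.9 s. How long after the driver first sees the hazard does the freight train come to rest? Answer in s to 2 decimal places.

Total time ≈ 55.73 s

152 km/h ÷ 3.6 = 42.2222 m/s.
Braking time = v/a = 42.2222 / 0.770 = 54.834 s.
Total = 0.9 + 54.834 = 55.734 s.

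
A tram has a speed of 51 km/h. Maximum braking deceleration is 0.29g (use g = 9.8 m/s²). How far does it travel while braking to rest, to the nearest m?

Braking distance ≈ 35 m

51 km/h ÷ 3.6 = 14.1667 m/s.
a = 0.29 × 9.8 = 2.842 m/s².
Braking distance = v²/(2a) = 14.1667² / (2 × 2.842) = 200.695 / 5.684 = 35.309 m.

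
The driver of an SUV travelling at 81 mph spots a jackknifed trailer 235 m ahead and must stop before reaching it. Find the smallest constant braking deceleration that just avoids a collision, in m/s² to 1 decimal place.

Required deceleration ≈ 2.8 m/s²

81 mph × 0.44704 = 36.2102 m/s.
v² = 2a·d ⇒ a = v²/(2d) = 36.2102² / (2 × 235.000) = 1311.179 / 470.000 = 2.7897 m/s².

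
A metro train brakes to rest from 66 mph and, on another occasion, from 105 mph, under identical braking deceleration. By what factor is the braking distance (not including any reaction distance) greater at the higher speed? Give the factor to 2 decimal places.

Factor ≈ 2.53

Braking distance d = v²/(2a), so with a fixed, d ∝ v².
Factor = (105/66)² = 1.5909² = 2.5310.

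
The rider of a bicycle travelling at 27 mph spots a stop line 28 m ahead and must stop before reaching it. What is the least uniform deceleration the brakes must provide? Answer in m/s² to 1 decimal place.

Required deceleration ≈ 2.6 m/s²

27 mph × 0.44704 = 12.0701 m/s.
v² = 2a·d ⇒ a = v²/(2d) = 12.0701² / (2 × 28.000) = 145.687 / 56.000 = 2.6016 m/s².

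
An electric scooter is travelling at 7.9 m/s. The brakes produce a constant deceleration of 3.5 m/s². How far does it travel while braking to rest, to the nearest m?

Braking distance ≈ 9 m

Braking distance = v²/(2a) = 7.9000² / (2 × 3.500) = 62.410 / 7.000 = 8.916 m.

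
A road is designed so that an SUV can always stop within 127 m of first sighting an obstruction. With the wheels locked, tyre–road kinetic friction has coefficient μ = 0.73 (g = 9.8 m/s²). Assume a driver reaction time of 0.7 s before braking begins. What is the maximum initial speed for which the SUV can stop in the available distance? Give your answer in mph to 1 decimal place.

a = μg = 0.73 × 9.8 = 7.154 m/s².
Stopping distance: v·t_r + v²/(2a) = 127 with t_r = 0.7 s and a = 7.154 m/s².
So v² + 10.016 v − 1817.12 = 0.
Positive root: v = −a·t_r + √((a·t_r)² + 2a·d) = −5.008 + √(25.080 + 1817.12) = 37.9129 m/s.
37.9129 m/s ÷ 0.44704 = 84.809 mph.

Maximum speed ≈ 84.8 mph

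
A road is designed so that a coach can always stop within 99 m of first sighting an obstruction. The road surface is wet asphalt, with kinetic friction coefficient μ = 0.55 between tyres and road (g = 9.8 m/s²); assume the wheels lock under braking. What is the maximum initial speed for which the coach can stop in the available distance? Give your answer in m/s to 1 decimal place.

a = μg = 0.55 × 9.8 = 5.390 m/s².
v²/(2a) = d ⇒ v = √(2 × 5.390 × 99) = √1067.22 = 32.6683 m/s.

Maximum speed ≈ 32.7 m/s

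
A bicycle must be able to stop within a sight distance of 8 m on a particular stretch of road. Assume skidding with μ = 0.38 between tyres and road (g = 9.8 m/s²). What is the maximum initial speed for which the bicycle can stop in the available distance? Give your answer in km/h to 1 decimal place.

a = μg = 0.38 × 9.8 = 3.724 m/s².
v²/(2a) = d ⇒ v = √(2 × 3.724 × 8) = √59.58 = 7.7188 m/s.
7.7188 m/s × 3.6 = 27.788 km/h.

Maximum speed ≈ 27.8 km/h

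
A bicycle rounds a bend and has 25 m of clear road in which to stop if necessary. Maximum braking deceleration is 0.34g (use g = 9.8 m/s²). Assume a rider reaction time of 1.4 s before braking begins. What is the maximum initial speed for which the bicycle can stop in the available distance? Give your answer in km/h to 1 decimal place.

a = 0.34 × 9.8 = 3.332 m/s².
Stopping distance: v·t_r + v²/(2a) = 25 with t_r = 1.4 s and a = 3.332 m/s².
So v² + 9.330 v − 166.60 = 0.
Positive root: v = −a·t_r + √((a·t_r)² + 2a·d) = −4.665 + √(21.762 + 166.60) = 9.0595 m/s.
9.0595 m/s × 3.6 = 32.614 km/h.

Maximum speed ≈ 32.6 km/h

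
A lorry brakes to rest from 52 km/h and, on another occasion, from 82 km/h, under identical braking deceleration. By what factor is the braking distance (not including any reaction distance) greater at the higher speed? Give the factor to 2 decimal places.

Factor ≈ 2.49

Braking distance d = v²/(2a), so with a fixed, d ∝ v².
Factor = (82/52)² = 1.5769² = 2.4866.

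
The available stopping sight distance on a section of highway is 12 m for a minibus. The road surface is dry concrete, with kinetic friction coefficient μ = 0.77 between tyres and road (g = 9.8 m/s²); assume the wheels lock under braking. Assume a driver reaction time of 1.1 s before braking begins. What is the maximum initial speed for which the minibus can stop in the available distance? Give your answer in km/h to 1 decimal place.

Maximum speed ≈ 27.0 km/h

a = μg = 0.77 × 9.8 = 7.546 m/s².
Stopping distance: v·t_r + v²/(2a) = 12 with t_r = 1.1 s and a = 7.546 m/s².
So v² + 16.601 v − 181.10 = 0.
Positive root: v = −a·t_r + √((a·t_r)² + 2a·d) = −8.301 + √(68.907 + 181.10) = 7.5106 m/s.
7.5106 m/s × 3.6 = 27.038 km/h.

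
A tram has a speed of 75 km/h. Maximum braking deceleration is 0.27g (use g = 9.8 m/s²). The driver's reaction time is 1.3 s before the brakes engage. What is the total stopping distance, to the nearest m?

75 km/h ÷ 3.6 = 20.8333 m/s.
a = 0.27 × 9.8 = 2.646 m/s².
Reaction distance = v·t_r = 20.8333 × 1.3 = 27.083 m.
Braking distance = v²/(2a) = 20.8333² / (2 × 2.646) = 434.026 / 5.292 = 82.015 m.
Total = 27.083 + 82.015 = 109.098 m.

Total stopping distance ≈ 109 m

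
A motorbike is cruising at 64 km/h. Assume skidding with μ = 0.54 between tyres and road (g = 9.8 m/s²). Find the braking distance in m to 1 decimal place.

Braking distance ≈ 29.9 m

64 km/h ÷ 3.6 = 17.7778 m/s.
a = μg = 0.54 × 9.8 = 5.292 m/s².
Braking distance = v²/(2a) = 17.7778² / (2 × 5.292) = 316.050 / 10.584 = 29.861 m.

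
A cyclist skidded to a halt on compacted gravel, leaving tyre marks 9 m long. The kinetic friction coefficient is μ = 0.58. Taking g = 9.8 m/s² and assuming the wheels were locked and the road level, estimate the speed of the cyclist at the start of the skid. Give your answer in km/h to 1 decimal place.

Initial speed ≈ 36.4 km/h

Deceleration a = μg = 0.58 × 9.8 = 5.684 m/s².
v = √(2a·d) = √(2 × 5.684 × 9) = √102.312 = 10.1149 m/s.
= 10.1149 × 3.6 = 36.414 km/h.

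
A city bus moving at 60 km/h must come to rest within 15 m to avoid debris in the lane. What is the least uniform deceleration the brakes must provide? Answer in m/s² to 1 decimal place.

60 km/h ÷ 3.6 = 16.6667 m/s.
v² = 2a·d ⇒ a = v²/(2d) = 16.6667² / (2 × 15.000) = 277.779 / 30.000 = 9.2593 m/s².

Required deceleration ≈ 9.3 m/s²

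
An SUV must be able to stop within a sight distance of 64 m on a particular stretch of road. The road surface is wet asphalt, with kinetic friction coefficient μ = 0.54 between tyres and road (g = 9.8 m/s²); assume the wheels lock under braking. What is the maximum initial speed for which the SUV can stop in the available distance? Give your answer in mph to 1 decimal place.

Maximum speed ≈ 58.2 mph

a = μg = 0.54 × 9.8 = 5.292 m/s².
v²/(2a) = d ⇒ v = √(2 × 5.292 × 64) = √677.38 = 26.0265 m/s.
26.0265 m/s ÷ 0.44704 = 58.220 mph.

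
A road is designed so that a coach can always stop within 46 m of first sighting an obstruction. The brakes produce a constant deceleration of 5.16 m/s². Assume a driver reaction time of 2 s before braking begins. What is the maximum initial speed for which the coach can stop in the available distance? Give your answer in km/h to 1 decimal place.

Stopping distance: v·t_r + v²/(2a) = 46 with t_r = 2 s and a = 5.160 m/s².
So v² + 20.640 v − 474.72 = 0.
Positive root: v = −a·t_r + √((a·t_r)² + 2a·d) = −10.320 + √(106.502 + 474.72) = 13.7885 m/s.
13.7885 m/s × 3.6 = 49.639 km/h.

Maximum speed ≈ 49.6 km/h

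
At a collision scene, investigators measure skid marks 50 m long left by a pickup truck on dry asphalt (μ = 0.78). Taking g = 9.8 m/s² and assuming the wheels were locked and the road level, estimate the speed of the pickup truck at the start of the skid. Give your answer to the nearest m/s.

Deceleration a = μg = 0.78 × 9.8 = 7.644 m/s².
v = √(2a·d) = √(2 × 7.644 × 50) = √764.400 = 27.6478 m/s.

Initial speed ≈ 28 m/s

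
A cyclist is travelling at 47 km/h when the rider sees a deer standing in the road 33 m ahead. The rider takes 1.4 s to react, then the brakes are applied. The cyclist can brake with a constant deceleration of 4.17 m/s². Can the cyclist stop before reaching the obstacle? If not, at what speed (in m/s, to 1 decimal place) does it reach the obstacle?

No — it strikes the obstacle at 6.9 m/s

47 km/h ÷ 3.6 = 13.0556 m/s.
Reaction distance = 13.0556 × 1.4 = 18.278 m.
Braking distance needed to stop: v²/(2a) = 170.449 / 8.340 = 20.438 m, so total needed = 18.278 + 20.438 = 38.716 m > 33 m — it cannot stop.
Distance remaining when braking begins: 33 − 18.278 = 14.722 m.
v² = v₀² − 2a·d = 170.449 − 2 × 4.170 × 14.722 = 47.668 m²/s².
v = √47.668 = 6.904 m/s.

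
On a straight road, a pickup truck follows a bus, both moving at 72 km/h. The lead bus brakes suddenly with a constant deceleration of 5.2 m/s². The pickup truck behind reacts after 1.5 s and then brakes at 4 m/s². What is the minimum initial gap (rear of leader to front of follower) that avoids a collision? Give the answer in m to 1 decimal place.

Minimum gap ≈ 41.5 m

72 km/h ÷ 3.6 = 20.0000 m/s.
Leader travels v²/(2a_L) = 400.000 / 10.400 = 38.462 m before stopping.
Follower covers v·t_r = 20.0000 × 1.5 = 30.000 m while reacting, then v²/(2a_F) = 400.000 / 8.000 = 50.000 m while braking, for a total of 30.000 + 50.000 = 80.000 m.
Since a_F ≤ a_L and the follower starts braking later, the follower is never slower than the leader, so the closest approach is when both have stopped.
Minimum gap = 80.000 − 38.462 = 41.538 m.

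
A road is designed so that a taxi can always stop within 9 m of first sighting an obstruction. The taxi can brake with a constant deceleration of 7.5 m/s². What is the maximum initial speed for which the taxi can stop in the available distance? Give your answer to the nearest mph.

v²/(2a) = d ⇒ v = √(2 × 7.500 × 9) = √135.00 = 11.6190 m/s.
11.6190 m/s ÷ 0.44704 = 25.991 mph.

Maximum speed ≈ 26 mph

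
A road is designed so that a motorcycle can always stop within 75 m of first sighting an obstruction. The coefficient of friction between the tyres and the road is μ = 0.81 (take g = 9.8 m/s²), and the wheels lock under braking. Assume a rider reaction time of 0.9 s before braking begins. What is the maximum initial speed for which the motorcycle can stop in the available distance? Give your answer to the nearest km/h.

a = μg = 0.81 × 9.8 = 7.938 m/s².
Stopping distance: v·t_r + v²/(2a) = 75 with t_r = 0.9 s and a = 7.938 m/s².
So v² + 14.288 v − 1190.70 = 0.
Positive root: v = −a·t_r + √((a·t_r)² + 2a·d) = −7.144 + √(51.037 + 1190.70) = 28.0943 m/s.
28.0943 m/s × 3.6 = 101.139 km/h.

Maximum speed ≈ 101 km/h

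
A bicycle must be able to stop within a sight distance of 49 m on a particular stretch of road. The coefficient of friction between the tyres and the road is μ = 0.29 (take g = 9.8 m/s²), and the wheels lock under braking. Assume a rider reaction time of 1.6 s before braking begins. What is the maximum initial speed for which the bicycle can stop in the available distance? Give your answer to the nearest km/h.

Maximum speed ≈ 46 km/h

a = μg = 0.29 × 9.8 = 2.842 m/s².
Stopping distance: v·t_r + v²/(2a) = 49 with t_r = 1.6 s and a = 2.842 m/s².
So v² + 9.094 v − 278.52 = 0.
Positive root: v = −a·t_r + √((a·t_r)² + 2a·d) = −4.547 + √(20.675 + 278.52) = 12.7503 m/s.
12.7503 m/s × 3.6 = 45.901 km/h.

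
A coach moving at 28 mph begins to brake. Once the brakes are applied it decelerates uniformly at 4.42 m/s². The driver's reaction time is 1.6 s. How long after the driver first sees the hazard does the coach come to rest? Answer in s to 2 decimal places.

Total time ≈ 4.43 s

28 mph × 0.44704 = 12.5171 m/s.
Braking time = v/a = 12.5171 / 4.420 = 2.832 s.
Total = 1.6 + 2.832 = 4.432 s.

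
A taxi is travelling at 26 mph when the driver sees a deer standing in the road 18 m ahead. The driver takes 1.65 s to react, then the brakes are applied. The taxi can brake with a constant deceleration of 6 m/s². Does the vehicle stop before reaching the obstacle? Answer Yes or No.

No

26 mph × 0.44704 = 11.6230 m/s.
Reaction distance = 11.6230 × 1.65 = 19.178 m.
Braking distance = v²/(2a) = 135.094 / 12.000 = 11.258 m.
Total stopping distance = 19.178 + 11.258 = 30.436 m, vs 18 m available — it cannot stop in time and overshoots by 30.436 − 18 = 12.436 m.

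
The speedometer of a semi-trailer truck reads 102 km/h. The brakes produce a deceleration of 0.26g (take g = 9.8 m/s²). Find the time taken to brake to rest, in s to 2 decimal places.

102 km/h ÷ 3.6 = 28.3333 m/s.
a = 0.26 × 9.8 = 2.548 m/s².
Braking time = v/a = 28.3333 / 2.548 = 11.120 s.

Braking time ≈ 11.12 s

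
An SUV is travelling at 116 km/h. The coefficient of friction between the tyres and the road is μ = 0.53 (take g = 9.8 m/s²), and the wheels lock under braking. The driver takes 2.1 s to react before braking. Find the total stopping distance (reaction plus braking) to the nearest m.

Total stopping distance ≈ 168 m

116 km/h ÷ 3.6 = 32.2222 m/s.
a = μg = 0.53 × 9.8 = 5.194 m/s².
Reaction distance = v·t_r = 32.2222 × 2.1 = 67.667 m.
Braking distance = v²/(2a) = 32.2222² / (2 × 5.194) = 1038.270 / 10.388 = 99.949 m.
Total = 67.667 + 99.949 = 167.616 m.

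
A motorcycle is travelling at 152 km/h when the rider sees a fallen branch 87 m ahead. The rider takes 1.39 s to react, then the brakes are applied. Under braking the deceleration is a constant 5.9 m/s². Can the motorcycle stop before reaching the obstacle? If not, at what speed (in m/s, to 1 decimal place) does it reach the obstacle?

152 km/h ÷ 3.6 = 42.2222 m/s.
Reaction distance = 42.2222 × 1.39 = 58.689 m.
Braking distance needed to stop: v²/(2a) = 1782.714 / 11.800 = 151.077 m, so total needed = 58.689 + 151.077 = 209.766 m > 87 m — it cannot stop.
Distance remaining when braking begins: 87 − 58.689 = 28.311 m.
v² = v₀² − 2a·d = 1782.714 − 2 × 5.900 × 28.311 = 1448.644 m²/s².
v = √1448.644 = 38.061 m/s.

No — it strikes the obstacle at 38.1 m/s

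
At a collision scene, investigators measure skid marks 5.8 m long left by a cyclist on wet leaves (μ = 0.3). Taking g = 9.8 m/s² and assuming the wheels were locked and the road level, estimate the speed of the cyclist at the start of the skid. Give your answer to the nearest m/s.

Initial speed ≈ 6 m/s

Deceleration a = μg = 0.3 × 9.8 = 2.940 m/s².
v = √(2a·d) = √(2 × 2.940 × 5.8) = √34.104 = 5.8399 m/s.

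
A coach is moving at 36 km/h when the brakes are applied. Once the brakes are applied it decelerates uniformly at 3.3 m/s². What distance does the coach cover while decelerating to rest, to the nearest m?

Braking distance ≈ 15 m

36 km/h ÷ 3.6 = 10.0000 m/s.
Braking distance = v²/(2a) = 10.0000² / (2 × 3.300) = 100.000 / 6.600 = 15.152 m.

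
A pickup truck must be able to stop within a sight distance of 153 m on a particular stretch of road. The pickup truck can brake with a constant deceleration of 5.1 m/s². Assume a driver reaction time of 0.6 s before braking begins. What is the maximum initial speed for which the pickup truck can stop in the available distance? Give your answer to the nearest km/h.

Stopping distance: v·t_r + v²/(2a) = 153 with t_r = 0.6 s and a = 5.100 m/s².
So v² + 6.120 v − 1560.60 = 0.
Positive root: v = −a·t_r + √((a·t_r)² + 2a·d) = −3.060 + √(9.364 + 1560.60) = 36.5628 m/s.
36.5628 m/s × 3.6 = 131.626 km/h.

Maximum speed ≈ 132 km/h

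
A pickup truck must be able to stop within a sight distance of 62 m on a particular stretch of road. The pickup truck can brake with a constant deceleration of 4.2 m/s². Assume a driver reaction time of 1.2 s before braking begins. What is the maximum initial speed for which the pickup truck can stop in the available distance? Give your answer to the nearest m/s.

Maximum speed ≈ 18 m/s

Stopping distance: v·t_r + v²/(2a) = 62 with t_r = 1.2 s and a = 4.200 m/s².
So v² + 10.080 v − 520.80 = 0.
Positive root: v = −a·t_r + √((a·t_r)² + 2a·d) = −5.040 + √(25.402 + 520.80) = 18.3310 m/s.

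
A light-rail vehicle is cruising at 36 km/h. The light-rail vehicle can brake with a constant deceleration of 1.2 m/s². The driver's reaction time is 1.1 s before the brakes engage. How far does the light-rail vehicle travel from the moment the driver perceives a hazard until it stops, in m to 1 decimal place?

36 km/h ÷ 3.6 = 10.0000 m/s.
Reaction distance = v·t_r = 10.0000 × 1.1 = 11.000 m.
Braking distance = v²/(2a) = 10.0000² / (2 × 1.200) = 100.000 / 2.400 = 41.667 m.
Total = 11.000 + 41.667 = 52.667 m.

Total stopping distance ≈ 52.7 m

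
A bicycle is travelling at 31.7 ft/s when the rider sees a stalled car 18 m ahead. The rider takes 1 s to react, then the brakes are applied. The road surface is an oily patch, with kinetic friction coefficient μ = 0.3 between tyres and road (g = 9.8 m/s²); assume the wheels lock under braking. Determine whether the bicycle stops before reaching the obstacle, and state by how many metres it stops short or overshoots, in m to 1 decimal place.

31.7 ft/s × 0.3048 = 9.6622 m/s.
a = μg = 0.3 × 9.8 = 2.940 m/s².
Reaction distance = 9.6622 × 1 = 9.662 m.
Braking distance = v²/(2a) = 93.358 / 5.880 = 15.877 m.
Total stopping distance = 9.662 + 15.877 = 25.539 m, vs 18 m available — it cannot stop in time and overshoots by 25.539 − 18 = 7.539 m.

No — it overshoots by 7.5 m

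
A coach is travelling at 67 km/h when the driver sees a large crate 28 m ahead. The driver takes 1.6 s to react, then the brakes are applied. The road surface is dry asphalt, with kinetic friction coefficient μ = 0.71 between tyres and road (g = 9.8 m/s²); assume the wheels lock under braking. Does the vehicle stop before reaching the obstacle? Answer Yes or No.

No

67 km/h ÷ 3.6 = 18.6111 m/s.
a = μg = 0.71 × 9.8 = 6.958 m/s².
Reaction distance = 18.6111 × 1.6 = 29.778 m.
Braking distance = v²/(2a) = 346.373 / 13.916 = 24.890 m.
Total stopping distance = 29.778 + 24.890 = 54.668 m, vs 28 m available — it cannot stop in time and overshoots by 54.668 − 28 = 26.668 m.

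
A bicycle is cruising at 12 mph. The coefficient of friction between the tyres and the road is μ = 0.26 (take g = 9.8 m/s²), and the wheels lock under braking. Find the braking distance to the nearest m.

12 mph × 0.44704 = 5.3645 m/s.
a = μg = 0.26 × 9.8 = 2.548 m/s².
Braking distance = v²/(2a) = 5.3645² / (2 × 2.548) = 28.778 / 5.096 = 5.647 m.

Braking distance ≈ 6 m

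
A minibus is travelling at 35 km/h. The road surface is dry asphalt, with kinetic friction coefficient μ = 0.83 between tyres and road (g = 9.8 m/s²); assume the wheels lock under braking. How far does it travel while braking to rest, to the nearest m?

35 km/h ÷ 3.6 = 9.7222 m/s.
a = μg = 0.83 × 9.8 = 8.134 m/s².
Braking distance = v²/(2a) = 9.7222² / (2 × 8.134) = 94.521 / 16.268 = 5.810 m.

Braking distance ≈ 6 m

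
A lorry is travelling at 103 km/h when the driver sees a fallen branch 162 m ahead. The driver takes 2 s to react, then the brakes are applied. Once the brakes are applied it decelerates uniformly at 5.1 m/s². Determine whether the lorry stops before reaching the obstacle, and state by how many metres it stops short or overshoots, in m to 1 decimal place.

Yes — it stops 24.5 m short of the obstacle

103 km/h ÷ 3.6 = 28.6111 m/s.
Reaction distance = 28.6111 × 2 = 57.222 m.
Braking distance = v²/(2a) = 818.595 / 10.200 = 80.254 m.
Total stopping distance = 57.222 + 80.254 = 137.476 m, vs 162 m available — it stops with 162 − 137.476 = 24.524 m to spare.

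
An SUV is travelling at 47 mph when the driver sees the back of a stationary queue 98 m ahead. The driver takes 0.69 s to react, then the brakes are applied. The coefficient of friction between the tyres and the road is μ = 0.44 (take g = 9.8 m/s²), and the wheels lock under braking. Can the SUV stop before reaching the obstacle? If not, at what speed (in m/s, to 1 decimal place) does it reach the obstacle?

Yes — it stops about 32.3 m short of the obstacle, so it never reaches it

47 mph × 0.44704 = 21.0109 m/s.
a = μg = 0.44 × 9.8 = 4.312 m/s².
Reaction distance = 21.0109 × 0.69 = 14.498 m.
Braking distance = v²/(2a) = 441.458 / 8.624 = 51.189 m.
Total stopping distance = 14.498 + 51.189 = 65.687 m, vs 98 m available — it stops with 98 − 65.687 = 32.313 m to spare.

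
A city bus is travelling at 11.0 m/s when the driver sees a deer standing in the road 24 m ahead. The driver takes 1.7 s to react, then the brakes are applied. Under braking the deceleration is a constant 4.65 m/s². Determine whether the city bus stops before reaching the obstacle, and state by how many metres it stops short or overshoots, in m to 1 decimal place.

Reaction distance = 11.0000 × 1.7 = 18.700 m.
Braking distance = v²/(2a) = 121.000 / 9.300 = 13.011 m.
Total stopping distance = 18.700 + 13.011 = 31.711 m, vs 24 m available — it cannot stop in time and overshoots by 31.711 − 24 = 7.711 m.

No — it overshoots by 7.7 m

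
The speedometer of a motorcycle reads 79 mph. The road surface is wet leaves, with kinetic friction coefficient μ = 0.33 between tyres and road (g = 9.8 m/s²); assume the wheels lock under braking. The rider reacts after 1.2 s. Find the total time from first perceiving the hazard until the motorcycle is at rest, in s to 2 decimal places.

Total time ≈ 12.12 s

79 mph × 0.44704 = 35.3162 m/s.
a = μg = 0.33 × 9.8 = 3.234 m/s².
Braking time = v/a = 35.3162 / 3.234 = 10.920 s.
Total = 1.2 + 10.920 = 12.120 s.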